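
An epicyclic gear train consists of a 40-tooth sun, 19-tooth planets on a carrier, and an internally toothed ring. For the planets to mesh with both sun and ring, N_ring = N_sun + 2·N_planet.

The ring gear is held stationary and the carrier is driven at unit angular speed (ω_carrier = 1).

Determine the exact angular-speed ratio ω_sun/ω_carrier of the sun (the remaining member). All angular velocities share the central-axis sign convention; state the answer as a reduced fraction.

N_ring = 40 + 2·19 = 78
40(ω_s−ω_c) = −78(ω_r−ω_c),  ω_r=0, ω_c=1
ω_s = 1 − (78/40)(0−1) = 59/20
ω_s/ω_c = 59/20

59/20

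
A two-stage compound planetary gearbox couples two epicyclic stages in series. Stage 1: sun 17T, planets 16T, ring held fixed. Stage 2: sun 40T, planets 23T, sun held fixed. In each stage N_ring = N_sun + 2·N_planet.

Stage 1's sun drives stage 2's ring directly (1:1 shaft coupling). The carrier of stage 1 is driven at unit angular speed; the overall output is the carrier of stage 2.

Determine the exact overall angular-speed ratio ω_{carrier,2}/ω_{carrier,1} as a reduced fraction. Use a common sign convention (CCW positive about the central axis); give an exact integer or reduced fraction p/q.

946/357

Stage 1: N_ring = 17 + 2·16 = 49
Stage 1: 17(ω_s−ω_c) = −49(ω_r−ω_c),  ω_r=0, ω_c=1
Stage 1: ω_s = 1 − (49/17)(0−1) = 66/17
  ⇒ ω_s¹/ω_c¹ = 66/17
Stage 2: N_ring = 40 + 2·23 = 86
Stage 2: 40(ω_s−ω_c) = −86(ω_r−ω_c),  ω_s=0, ω_r=1
Stage 2: 40(0−ω_c) = −86(1−ω_c)  ⇒  126ω_c = 86  ⇒  ω_c = 43/63
  ⇒ ω_c²/ω_r² = 43/63
Coupling ω_r² = ω_s¹ ⇒ overall = 66/17 × 43/63 = 946/357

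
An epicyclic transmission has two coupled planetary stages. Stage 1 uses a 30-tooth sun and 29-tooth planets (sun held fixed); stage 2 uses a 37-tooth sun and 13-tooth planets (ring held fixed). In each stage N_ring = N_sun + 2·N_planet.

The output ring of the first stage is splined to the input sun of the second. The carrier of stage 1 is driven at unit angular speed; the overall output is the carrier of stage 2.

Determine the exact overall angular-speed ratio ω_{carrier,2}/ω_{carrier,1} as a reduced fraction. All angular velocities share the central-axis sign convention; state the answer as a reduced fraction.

2183/4400

Stage 1: N_ring = 30 + 2·29 = 88
Stage 1: 30(ω_s−ω_c) = −88(ω_r−ω_c),  ω_s=0, ω_c=1
Stage 1: ω_r = 1 − (30/88)(0−1) = 59/44
  ⇒ ω_r¹/ω_c¹ = 59/44
Stage 2: N_ring = 37 + 2·13 = 63
Stage 2: 37(ω_s−ω_c) = −63(ω_r−ω_c),  ω_r=0, ω_s=1
Stage 2: 37(1−ω_c) = −63(0−ω_c)  ⇒  100ω_c = 37  ⇒  ω_c = 37/100
  ⇒ ω_c²/ω_s² = 37/100
Coupling ω_s² = ω_r¹ ⇒ overall = 59/44 × 37/100 = 2183/4400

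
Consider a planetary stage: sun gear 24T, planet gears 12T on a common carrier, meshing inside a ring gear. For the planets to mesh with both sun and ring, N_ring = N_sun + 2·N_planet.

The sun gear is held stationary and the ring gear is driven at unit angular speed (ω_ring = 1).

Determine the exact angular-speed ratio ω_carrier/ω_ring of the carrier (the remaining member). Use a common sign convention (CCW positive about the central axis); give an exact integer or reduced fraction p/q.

2/3

N_ring = 24 + 2·12 = 48
24(ω_s−ω_c) = −48(ω_r−ω_c),  ω_s=0, ω_r=1
24(0−ω_c) = −48(1−ω_c)  ⇒  72ω_c = 48  ⇒  ω_c = 2/3
ω_c/ω_r = 2/3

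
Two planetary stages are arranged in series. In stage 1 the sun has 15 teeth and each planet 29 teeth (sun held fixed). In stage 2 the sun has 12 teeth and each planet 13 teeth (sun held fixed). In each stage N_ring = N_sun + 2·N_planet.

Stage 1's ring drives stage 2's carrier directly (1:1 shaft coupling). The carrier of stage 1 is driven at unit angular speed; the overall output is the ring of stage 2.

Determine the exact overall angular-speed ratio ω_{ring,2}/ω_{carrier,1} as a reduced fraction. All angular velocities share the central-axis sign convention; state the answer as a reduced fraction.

Stage 1: N_ring = 15 + 2·29 = 73
Stage 1: 15(ω_s−ω_c) = −73(ω_r−ω_c),  ω_s=0, ω_c=1
Stage 1: ω_r = 1 − (15/73)(0−1) = 88/73
  ⇒ ω_r¹/ω_c¹ = 88/73
Stage 2: N_ring = 12 + 2·13 = 38
Stage 2: 12(ω_s−ω_c) = −38(ω_r−ω_c),  ω_s=0, ω_c=1
Stage 2: ω_r = 1 − (12/38)(0−1) = 25/19
  ⇒ ω_r²/ω_c² = 25/19
Coupling ω_c² = ω_r¹ ⇒ overall = 88/73 × 25/19 = 2200/1387

2200/1387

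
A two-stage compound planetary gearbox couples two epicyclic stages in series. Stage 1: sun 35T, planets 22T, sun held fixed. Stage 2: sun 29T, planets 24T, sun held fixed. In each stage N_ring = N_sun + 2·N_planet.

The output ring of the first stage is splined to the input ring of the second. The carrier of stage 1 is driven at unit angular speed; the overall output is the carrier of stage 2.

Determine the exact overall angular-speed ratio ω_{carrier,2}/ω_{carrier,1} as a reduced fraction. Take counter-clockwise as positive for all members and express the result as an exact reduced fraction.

Stage 1: N_ring = 35 + 2·22 = 79
Stage 1: 35(ω_s−ω_c) = −79(ω_r−ω_c),  ω_s=0, ω_c=1
Stage 1: ω_r = 1 − (35/79)(0−1) = 114/79
  ⇒ ω_r¹/ω_c¹ = 114/79
Stage 2: N_ring = 29 + 2·24 = 77
Stage 2: 29(ω_s−ω_c) = −77(ω_r−ω_c),  ω_s=0, ω_r=1
Stage 2: 29(0−ω_c) = −77(1−ω_c)  ⇒  106ω_c = 77  ⇒  ω_c = 77/106
  ⇒ ω_c²/ω_r² = 77/106
Coupling ω_r² = ω_r¹ ⇒ overall = 114/79 × 77/106 = 4389/4187

4389/4187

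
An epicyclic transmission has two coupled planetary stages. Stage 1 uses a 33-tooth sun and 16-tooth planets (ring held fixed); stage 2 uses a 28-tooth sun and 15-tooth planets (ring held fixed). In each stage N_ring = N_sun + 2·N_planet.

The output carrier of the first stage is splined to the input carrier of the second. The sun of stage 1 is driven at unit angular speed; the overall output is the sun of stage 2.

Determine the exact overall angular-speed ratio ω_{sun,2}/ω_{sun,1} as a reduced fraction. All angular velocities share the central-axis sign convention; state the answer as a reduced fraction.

1419/1372

Stage 1: N_ring = 33 + 2·16 = 65
Stage 1: 33(ω_s−ω_c) = −65(ω_r−ω_c),  ω_r=0, ω_s=1
Stage 1: 33(1−ω_c) = −65(0−ω_c)  ⇒  98ω_c = 33  ⇒  ω_c = 33/98
  ⇒ ω_c¹/ω_s¹ = 33/98
Stage 2: N_ring = 28 + 2·15 = 58
Stage 2: 28(ω_s−ω_c) = −58(ω_r−ω_c),  ω_r=0, ω_c=1
Stage 2: ω_s = 1 − (58/28)(0−1) = 43/14
  ⇒ ω_s²/ω_c² = 43/14
Coupling ω_c² = ω_c¹ ⇒ overall = 33/98 × 43/14 = 1419/1372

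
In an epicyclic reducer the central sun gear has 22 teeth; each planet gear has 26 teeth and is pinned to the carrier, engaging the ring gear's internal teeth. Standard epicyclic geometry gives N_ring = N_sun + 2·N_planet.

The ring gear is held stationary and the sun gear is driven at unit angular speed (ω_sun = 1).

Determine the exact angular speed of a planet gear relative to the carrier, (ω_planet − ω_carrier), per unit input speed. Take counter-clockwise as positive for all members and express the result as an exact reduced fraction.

-407/624

N_ring = 22 + 2·26 = 74
22(ω_s−ω_c) = −74(ω_r−ω_c),  ω_r=0, ω_s=1
22(1−ω_c) = −74(0−ω_c)  ⇒  96ω_c = 22  ⇒  ω_c = 11/48
sun–planet: 22·(1−11/48) = −26·(ω_p−ω_c)  ⇒  ω_p−ω_c = −(22/26)·(37/48) = -407/624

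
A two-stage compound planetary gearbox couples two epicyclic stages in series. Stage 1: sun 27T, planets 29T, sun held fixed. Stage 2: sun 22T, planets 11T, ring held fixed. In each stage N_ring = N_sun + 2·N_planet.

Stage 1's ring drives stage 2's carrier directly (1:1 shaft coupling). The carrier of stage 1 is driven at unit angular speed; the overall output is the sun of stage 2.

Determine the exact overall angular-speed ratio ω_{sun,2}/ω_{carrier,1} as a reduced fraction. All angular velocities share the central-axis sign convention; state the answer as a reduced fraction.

Stage 1: N_ring = 27 + 2·29 = 85
Stage 1: 27(ω_s−ω_c) = −85(ω_r−ω_c),  ω_s=0, ω_c=1
Stage 1: ω_r = 1 − (27/85)(0−1) = 112/85
  ⇒ ω_r¹/ω_c¹ = 112/85
Stage 2: N_ring = 22 + 2·11 = 44
Stage 2: 22(ω_s−ω_c) = −44(ω_r−ω_c),  ω_r=0, ω_c=1
Stage 2: ω_s = 1 − (44/22)(0−1) = 3
  ⇒ ω_s²/ω_c² = 3
Coupling ω_c² = ω_r¹ ⇒ overall = 112/85 × 3 = 336/85

336/85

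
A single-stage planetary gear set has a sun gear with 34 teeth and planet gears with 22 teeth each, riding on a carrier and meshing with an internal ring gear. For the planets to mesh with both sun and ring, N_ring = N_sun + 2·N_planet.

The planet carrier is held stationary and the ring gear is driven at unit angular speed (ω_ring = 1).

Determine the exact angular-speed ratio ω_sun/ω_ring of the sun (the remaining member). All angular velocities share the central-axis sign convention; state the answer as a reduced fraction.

-39/17

N_ring = 34 + 2·22 = 78
34(ω_s−ω_c) = −78(ω_r−ω_c),  ω_c=0, ω_r=1
ω_s = 0 − (78/34)(1−0) = -39/17
ω_s/ω_r = -39/17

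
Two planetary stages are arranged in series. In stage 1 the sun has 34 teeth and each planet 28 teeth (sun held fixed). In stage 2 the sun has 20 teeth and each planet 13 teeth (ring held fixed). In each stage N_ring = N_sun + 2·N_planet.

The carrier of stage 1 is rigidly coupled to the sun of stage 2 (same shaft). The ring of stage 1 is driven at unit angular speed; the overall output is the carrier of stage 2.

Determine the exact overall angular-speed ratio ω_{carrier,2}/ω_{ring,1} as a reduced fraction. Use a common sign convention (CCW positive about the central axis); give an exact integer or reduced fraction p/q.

Stage 1: N_ring = 34 + 2·28 = 90
Stage 1: 34(ω_s−ω_c) = −90(ω_r−ω_c),  ω_s=0, ω_r=1
Stage 1: 34(0−ω_c) = −90(1−ω_c)  ⇒  124ω_c = 90  ⇒  ω_c = 45/62
  ⇒ ω_c¹/ω_r¹ = 45/62
Stage 2: N_ring = 20 + 2·13 = 46
Stage 2: 20(ω_s−ω_c) = −46(ω_r−ω_c),  ω_r=0, ω_s=1
Stage 2: 20(1−ω_c) = −46(0−ω_c)  ⇒  66ω_c = 20  ⇒  ω_c = 10/33
  ⇒ ω_c²/ω_s² = 10/33
Coupling ω_s² = ω_c¹ ⇒ overall = 45/62 × 10/33 = 75/341

75/341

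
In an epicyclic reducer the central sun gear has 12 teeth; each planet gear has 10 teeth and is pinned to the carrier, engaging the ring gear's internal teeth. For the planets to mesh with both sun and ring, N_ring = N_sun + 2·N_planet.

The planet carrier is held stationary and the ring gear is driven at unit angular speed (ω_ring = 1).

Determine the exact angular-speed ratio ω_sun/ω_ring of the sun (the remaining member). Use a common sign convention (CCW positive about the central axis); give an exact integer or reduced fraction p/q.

-8/3

N_ring = 12 + 2·10 = 32
12(ω_s−ω_c) = −32(ω_r−ω_c),  ω_c=0, ω_r=1
ω_s = 0 − (32/12)(1−0) = -8/3
ω_s/ω_r = -8/3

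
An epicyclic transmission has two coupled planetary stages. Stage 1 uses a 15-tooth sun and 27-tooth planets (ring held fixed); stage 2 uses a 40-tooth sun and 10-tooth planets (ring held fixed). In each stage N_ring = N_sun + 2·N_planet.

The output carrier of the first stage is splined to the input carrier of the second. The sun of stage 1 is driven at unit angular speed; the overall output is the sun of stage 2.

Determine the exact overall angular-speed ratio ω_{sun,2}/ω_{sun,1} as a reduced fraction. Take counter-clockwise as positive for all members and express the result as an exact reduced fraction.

25/56

Stage 1: N_ring = 15 + 2·27 = 69
Stage 1: 15(ω_s−ω_c) = −69(ω_r−ω_c),  ω_r=0, ω_s=1
Stage 1: 15(1−ω_c) = −69(0−ω_c)  ⇒  84ω_c = 15  ⇒  ω_c = 5/28
  ⇒ ω_c¹/ω_s¹ = 5/28
Stage 2: N_ring = 40 + 2·10 = 60
Stage 2: 40(ω_s−ω_c) = −60(ω_r−ω_c),  ω_r=0, ω_c=1
Stage 2: ω_s = 1 − (60/40)(0−1) = 5/2
  ⇒ ω_s²/ω_c² = 5/2
Coupling ω_c² = ω_c¹ ⇒ overall = 5/28 × 5/2 = 25/56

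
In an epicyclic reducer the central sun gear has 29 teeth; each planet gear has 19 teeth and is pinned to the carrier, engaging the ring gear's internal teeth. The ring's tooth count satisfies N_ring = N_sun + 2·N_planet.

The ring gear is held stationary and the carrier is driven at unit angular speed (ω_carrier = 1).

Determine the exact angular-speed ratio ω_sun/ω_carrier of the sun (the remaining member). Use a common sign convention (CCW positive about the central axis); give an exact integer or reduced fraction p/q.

96/29

N_ring = 29 + 2·19 = 67
29(ω_s−ω_c) = −67(ω_r−ω_c),  ω_r=0, ω_c=1
ω_s = 1 − (67/29)(0−1) = 96/29
ω_s/ω_c = 96/29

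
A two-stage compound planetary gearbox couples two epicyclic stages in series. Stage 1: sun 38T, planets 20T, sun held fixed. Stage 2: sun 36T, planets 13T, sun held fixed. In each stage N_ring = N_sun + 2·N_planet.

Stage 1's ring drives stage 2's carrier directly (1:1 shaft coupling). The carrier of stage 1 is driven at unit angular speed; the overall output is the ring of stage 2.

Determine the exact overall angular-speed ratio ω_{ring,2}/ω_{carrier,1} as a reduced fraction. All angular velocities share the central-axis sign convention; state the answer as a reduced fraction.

2842/1209

Stage 1: N_ring = 38 + 2·20 = 78
Stage 1: 38(ω_s−ω_c) = −78(ω_r−ω_c),  ω_s=0, ω_c=1
Stage 1: ω_r = 1 − (38/78)(0−1) = 58/39
  ⇒ ω_r¹/ω_c¹ = 58/39
Stage 2: N_ring = 36 + 2·13 = 62
Stage 2: 36(ω_s−ω_c) = −62(ω_r−ω_c),  ω_s=0, ω_c=1
Stage 2: ω_r = 1 − (36/62)(0−1) = 49/31
  ⇒ ω_r²/ω_c² = 49/31
Coupling ω_c² = ω_r¹ ⇒ overall = 58/39 × 49/31 = 2842/1209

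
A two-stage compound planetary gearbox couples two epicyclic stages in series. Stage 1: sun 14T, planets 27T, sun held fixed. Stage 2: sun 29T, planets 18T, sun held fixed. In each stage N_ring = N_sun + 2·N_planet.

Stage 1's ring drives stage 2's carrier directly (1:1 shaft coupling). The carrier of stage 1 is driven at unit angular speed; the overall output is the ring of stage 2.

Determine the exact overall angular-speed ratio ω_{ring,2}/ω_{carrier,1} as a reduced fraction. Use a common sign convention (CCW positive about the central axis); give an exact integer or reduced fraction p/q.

Stage 1: N_ring = 14 + 2·27 = 68
Stage 1: 14(ω_s−ω_c) = −68(ω_r−ω_c),  ω_s=0, ω_c=1
Stage 1: ω_r = 1 − (14/68)(0−1) = 41/34
  ⇒ ω_r¹/ω_c¹ = 41/34
Stage 2: N_ring = 29 + 2·18 = 65
Stage 2: 29(ω_s−ω_c) = −65(ω_r−ω_c),  ω_s=0, ω_c=1
Stage 2: ω_r = 1 − (29/65)(0−1) = 94/65
  ⇒ ω_r²/ω_c² = 94/65
Coupling ω_c² = ω_r¹ ⇒ overall = 41/34 × 94/65 = 1927/1105

1927/1105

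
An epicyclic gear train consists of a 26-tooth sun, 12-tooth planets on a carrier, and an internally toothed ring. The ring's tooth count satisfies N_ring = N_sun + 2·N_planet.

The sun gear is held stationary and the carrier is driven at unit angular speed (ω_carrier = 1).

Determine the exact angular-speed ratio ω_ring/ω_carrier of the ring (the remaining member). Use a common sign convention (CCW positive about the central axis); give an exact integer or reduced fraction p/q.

38/25

N_ring = 26 + 2·12 = 50
26(ω_s−ω_c) = −50(ω_r−ω_c),  ω_s=0, ω_c=1
ω_r = 1 − (26/50)(0−1) = 38/25
ω_r/ω_c = 38/25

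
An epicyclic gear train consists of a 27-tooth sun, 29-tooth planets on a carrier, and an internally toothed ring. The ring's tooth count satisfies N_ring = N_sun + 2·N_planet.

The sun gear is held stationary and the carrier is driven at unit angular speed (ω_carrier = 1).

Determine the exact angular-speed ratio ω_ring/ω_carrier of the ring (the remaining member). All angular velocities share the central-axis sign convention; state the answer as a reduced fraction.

N_ring = 27 + 2·29 = 85
27(ω_s−ω_c) = −85(ω_r−ω_c),  ω_s=0, ω_c=1
ω_r = 1 − (27/85)(0−1) = 112/85
ω_r/ω_c = 112/85

112/85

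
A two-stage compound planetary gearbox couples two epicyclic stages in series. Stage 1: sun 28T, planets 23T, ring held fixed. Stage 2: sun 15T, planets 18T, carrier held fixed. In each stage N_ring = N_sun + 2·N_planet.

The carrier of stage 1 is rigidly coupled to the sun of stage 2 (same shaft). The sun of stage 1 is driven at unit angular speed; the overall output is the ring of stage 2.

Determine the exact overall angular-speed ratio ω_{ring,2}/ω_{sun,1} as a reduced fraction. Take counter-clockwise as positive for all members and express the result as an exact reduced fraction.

Stage 1: N_ring = 28 + 2·23 = 74
Stage 1: 28(ω_s−ω_c) = −74(ω_r−ω_c),  ω_r=0, ω_s=1
Stage 1: 28(1−ω_c) = −74(0−ω_c)  ⇒  102ω_c = 28  ⇒  ω_c = 14/51
  ⇒ ω_c¹/ω_s¹ = 14/51
Stage 2: N_ring = 15 + 2·18 = 51
Stage 2: 15(ω_s−ω_c) = −51(ω_r−ω_c),  ω_c=0, ω_s=1
Stage 2: ω_r = 0 − (15/51)(1−0) = -5/17
  ⇒ ω_r²/ω_s² = -5/17
Coupling ω_s² = ω_c¹ ⇒ overall = 14/51 × -5/17 = -70/867

-70/867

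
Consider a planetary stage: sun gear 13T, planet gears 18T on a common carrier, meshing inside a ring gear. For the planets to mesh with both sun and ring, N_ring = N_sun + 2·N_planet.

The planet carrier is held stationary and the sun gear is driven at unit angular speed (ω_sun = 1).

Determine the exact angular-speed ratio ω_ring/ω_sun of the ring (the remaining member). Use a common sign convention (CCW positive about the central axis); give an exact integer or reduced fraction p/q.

-13/49

N_ring = 13 + 2·18 = 49
13(ω_s−ω_c) = −49(ω_r−ω_c),  ω_c=0, ω_s=1
ω_r = 0 − (13/49)(1−0) = -13/49
ω_r/ω_s = -13/49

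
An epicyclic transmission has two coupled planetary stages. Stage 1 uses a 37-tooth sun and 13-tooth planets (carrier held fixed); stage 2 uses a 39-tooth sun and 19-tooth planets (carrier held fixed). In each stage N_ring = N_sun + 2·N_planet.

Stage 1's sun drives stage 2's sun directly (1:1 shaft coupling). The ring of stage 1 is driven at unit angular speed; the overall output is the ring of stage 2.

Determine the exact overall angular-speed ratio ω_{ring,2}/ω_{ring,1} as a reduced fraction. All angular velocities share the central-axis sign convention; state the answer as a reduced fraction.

351/407

Stage 1: N_ring = 37 + 2·13 = 63
Stage 1: 37(ω_s−ω_c) = −63(ω_r−ω_c),  ω_c=0, ω_r=1
Stage 1: ω_s = 0 − (63/37)(1−0) = -63/37
  ⇒ ω_s¹/ω_r¹ = -63/37
Stage 2: N_ring = 39 + 2·19 = 77
Stage 2: 39(ω_s−ω_c) = −77(ω_r−ω_c),  ω_c=0, ω_s=1
Stage 2: ω_r = 0 − (39/77)(1−0) = -39/77
  ⇒ ω_r²/ω_s² = -39/77
Coupling ω_s² = ω_s¹ ⇒ overall = -63/37 × -39/77 = 351/407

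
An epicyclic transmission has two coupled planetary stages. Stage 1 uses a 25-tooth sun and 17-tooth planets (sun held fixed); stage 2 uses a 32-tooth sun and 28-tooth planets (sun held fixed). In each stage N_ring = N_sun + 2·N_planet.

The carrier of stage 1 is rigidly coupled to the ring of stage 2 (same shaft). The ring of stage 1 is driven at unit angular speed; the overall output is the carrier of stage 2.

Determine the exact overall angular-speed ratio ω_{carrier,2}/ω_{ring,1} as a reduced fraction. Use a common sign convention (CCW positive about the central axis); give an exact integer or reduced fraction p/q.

649/1260

Stage 1: N_ring = 25 + 2·17 = 59
Stage 1: 25(ω_s−ω_c) = −59(ω_r−ω_c),  ω_s=0, ω_r=1
Stage 1: 25(0−ω_c) = −59(1−ω_c)  ⇒  84ω_c = 59  ⇒  ω_c = 59/84
  ⇒ ω_c¹/ω_r¹ = 59/84
Stage 2: N_ring = 32 + 2·28 = 88
Stage 2: 32(ω_s−ω_c) = −88(ω_r−ω_c),  ω_s=0, ω_r=1
Stage 2: 32(0−ω_c) = −88(1−ω_c)  ⇒  120ω_c = 88  ⇒  ω_c = 11/15
  ⇒ ω_c²/ω_r² = 11/15
Coupling ω_r² = ω_c¹ ⇒ overall = 59/84 × 11/15 = 649/1260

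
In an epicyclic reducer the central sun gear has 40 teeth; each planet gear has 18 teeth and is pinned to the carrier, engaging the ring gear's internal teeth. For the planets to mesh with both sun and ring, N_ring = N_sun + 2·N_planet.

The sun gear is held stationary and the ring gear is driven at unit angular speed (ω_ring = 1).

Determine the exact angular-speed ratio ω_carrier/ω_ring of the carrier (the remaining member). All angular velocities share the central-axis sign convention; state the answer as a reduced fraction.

19/29

N_ring = 40 + 2·18 = 76
40(ω_s−ω_c) = −76(ω_r−ω_c),  ω_s=0, ω_r=1
40(0−ω_c) = −76(1−ω_c)  ⇒  116ω_c = 76  ⇒  ω_c = 19/29
ω_c/ω_r = 19/29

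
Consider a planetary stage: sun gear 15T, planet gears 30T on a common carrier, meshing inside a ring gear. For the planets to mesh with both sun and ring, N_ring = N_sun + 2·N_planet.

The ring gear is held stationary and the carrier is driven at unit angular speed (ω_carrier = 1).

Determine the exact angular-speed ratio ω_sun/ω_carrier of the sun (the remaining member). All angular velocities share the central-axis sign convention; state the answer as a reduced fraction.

6

N_ring = 15 + 2·30 = 75
15(ω_s−ω_c) = −75(ω_r−ω_c),  ω_r=0, ω_c=1
ω_s = 1 − (75/15)(0−1) = 6
ω_s/ω_c = 6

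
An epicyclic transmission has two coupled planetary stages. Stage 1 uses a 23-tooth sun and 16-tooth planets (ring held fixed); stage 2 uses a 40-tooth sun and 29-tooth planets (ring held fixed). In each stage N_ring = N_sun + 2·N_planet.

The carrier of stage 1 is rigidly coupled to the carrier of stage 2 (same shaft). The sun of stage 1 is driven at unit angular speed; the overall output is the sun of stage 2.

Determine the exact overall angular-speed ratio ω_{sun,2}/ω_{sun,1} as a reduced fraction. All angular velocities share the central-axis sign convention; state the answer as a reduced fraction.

Stage 1: N_ring = 23 + 2·16 = 55
Stage 1: 23(ω_s−ω_c) = −55(ω_r−ω_c),  ω_r=0, ω_s=1
Stage 1: 23(1−ω_c) = −55(0−ω_c)  ⇒  78ω_c = 23  ⇒  ω_c = 23/78
  ⇒ ω_c¹/ω_s¹ = 23/78
Stage 2: N_ring = 40 + 2·29 = 98
Stage 2: 40(ω_s−ω_c) = −98(ω_r−ω_c),  ω_r=0, ω_c=1
Stage 2: ω_s = 1 − (98/40)(0−1) = 69/20
  ⇒ ω_s²/ω_c² = 69/20
Coupling ω_c² = ω_c¹ ⇒ overall = 23/78 × 69/20 = 529/520

529/520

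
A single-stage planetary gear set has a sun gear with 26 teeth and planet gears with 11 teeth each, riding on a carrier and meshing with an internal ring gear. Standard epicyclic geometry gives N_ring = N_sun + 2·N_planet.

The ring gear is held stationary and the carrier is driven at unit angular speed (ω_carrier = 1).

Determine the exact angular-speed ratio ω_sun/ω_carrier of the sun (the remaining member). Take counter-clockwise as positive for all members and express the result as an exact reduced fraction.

N_ring = 26 + 2·11 = 48
26(ω_s−ω_c) = −48(ω_r−ω_c),  ω_r=0, ω_c=1
ω_s = 1 − (48/26)(0−1) = 37/13
ω_s/ω_c = 37/13

37/13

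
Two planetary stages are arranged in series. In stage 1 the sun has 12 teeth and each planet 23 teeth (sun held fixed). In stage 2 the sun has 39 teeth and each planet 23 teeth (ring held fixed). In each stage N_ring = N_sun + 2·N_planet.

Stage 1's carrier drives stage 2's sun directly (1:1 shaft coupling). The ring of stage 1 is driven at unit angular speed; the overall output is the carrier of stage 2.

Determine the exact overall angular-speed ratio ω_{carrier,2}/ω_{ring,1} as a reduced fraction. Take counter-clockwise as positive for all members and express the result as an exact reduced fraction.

Stage 1: N_ring = 12 + 2·23 = 58
Stage 1: 12(ω_s−ω_c) = −58(ω_r−ω_c),  ω_s=0, ω_r=1
Stage 1: 12(0−ω_c) = −58(1−ω_c)  ⇒  70ω_c = 58  ⇒  ω_c = 29/35
  ⇒ ω_c¹/ω_r¹ = 29/35
Stage 2: N_ring = 39 + 2·23 = 85
Stage 2: 39(ω_s−ω_c) = −85(ω_r−ω_c),  ω_r=0, ω_s=1
Stage 2: 39(1−ω_c) = −85(0−ω_c)  ⇒  124ω_c = 39  ⇒  ω_c = 39/124
  ⇒ ω_c²/ω_s² = 39/124
Coupling ω_s² = ω_c¹ ⇒ overall = 29/35 × 39/124 = 1131/4340

1131/4340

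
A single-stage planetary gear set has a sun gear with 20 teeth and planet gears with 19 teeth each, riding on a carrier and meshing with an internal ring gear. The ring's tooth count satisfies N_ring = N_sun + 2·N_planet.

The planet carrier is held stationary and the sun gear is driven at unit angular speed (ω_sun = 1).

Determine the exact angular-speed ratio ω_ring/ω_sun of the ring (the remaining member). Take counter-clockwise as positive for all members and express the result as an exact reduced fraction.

N_ring = 20 + 2·19 = 58
20(ω_s−ω_c) = −58(ω_r−ω_c),  ω_c=0, ω_s=1
ω_r = 0 − (20/58)(1−0) = -10/29
ω_r/ω_s = -10/29

-10/29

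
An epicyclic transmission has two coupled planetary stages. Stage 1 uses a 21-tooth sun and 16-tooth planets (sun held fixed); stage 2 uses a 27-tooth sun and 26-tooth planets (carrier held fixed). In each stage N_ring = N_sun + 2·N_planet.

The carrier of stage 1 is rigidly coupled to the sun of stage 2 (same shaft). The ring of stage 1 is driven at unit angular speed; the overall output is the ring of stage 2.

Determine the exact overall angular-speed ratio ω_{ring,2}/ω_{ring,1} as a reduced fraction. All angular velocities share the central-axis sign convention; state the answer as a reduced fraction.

-1431/5846

Stage 1: N_ring = 21 + 2·16 = 53
Stage 1: 21(ω_s−ω_c) = −53(ω_r−ω_c),  ω_s=0, ω_r=1
Stage 1: 21(0−ω_c) = −53(1−ω_c)  ⇒  74ω_c = 53  ⇒  ω_c = 53/74
  ⇒ ω_c¹/ω_r¹ = 53/74
Stage 2: N_ring = 27 + 2·26 = 79
Stage 2: 27(ω_s−ω_c) = −79(ω_r−ω_c),  ω_c=0, ω_s=1
Stage 2: ω_r = 0 − (27/79)(1−0) = -27/79
  ⇒ ω_r²/ω_s² = -27/79
Coupling ω_s² = ω_c¹ ⇒ overall = 53/74 × -27/79 = -1431/5846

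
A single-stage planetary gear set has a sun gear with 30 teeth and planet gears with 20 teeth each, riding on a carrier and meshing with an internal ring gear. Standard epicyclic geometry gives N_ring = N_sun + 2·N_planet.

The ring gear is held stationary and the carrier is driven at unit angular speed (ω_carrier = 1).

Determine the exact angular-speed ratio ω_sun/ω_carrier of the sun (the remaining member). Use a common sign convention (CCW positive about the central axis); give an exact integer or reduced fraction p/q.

10/3

N_ring = 30 + 2·20 = 70
30(ω_s−ω_c) = −70(ω_r−ω_c),  ω_r=0, ω_c=1
ω_s = 1 − (70/30)(0−1) = 10/3
ω_s/ω_c = 10/3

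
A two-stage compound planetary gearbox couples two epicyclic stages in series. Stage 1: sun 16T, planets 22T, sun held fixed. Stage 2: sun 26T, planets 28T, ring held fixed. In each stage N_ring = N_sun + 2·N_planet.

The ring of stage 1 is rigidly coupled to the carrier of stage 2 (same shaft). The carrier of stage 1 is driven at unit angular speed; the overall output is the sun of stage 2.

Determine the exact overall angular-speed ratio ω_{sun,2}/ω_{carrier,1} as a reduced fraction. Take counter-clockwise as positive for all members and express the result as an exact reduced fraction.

342/65

Stage 1: N_ring = 16 + 2·22 = 60
Stage 1: 16(ω_s−ω_c) = −60(ω_r−ω_c),  ω_s=0, ω_c=1
Stage 1: ω_r = 1 − (16/60)(0−1) = 19/15
  ⇒ ω_r¹/ω_c¹ = 19/15
Stage 2: N_ring = 26 + 2·28 = 82
Stage 2: 26(ω_s−ω_c) = −82(ω_r−ω_c),  ω_r=0, ω_c=1
Stage 2: ω_s = 1 − (82/26)(0−1) = 54/13
  ⇒ ω_s²/ω_c² = 54/13
Coupling ω_c² = ω_r¹ ⇒ overall = 19/15 × 54/13 = 342/65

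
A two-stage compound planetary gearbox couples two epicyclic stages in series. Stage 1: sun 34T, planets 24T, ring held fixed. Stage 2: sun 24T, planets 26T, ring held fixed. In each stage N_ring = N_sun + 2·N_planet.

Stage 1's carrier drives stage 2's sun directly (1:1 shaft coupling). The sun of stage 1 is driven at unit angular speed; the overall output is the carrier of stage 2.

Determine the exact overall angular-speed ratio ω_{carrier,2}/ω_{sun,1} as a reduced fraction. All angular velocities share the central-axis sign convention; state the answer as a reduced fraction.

51/725

Stage 1: N_ring = 34 + 2·24 = 82
Stage 1: 34(ω_s−ω_c) = −82(ω_r−ω_c),  ω_r=0, ω_s=1
Stage 1: 34(1−ω_c) = −82(0−ω_c)  ⇒  116ω_c = 34  ⇒  ω_c = 17/58
  ⇒ ω_c¹/ω_s¹ = 17/58
Stage 2: N_ring = 24 + 2·26 = 76
Stage 2: 24(ω_s−ω_c) = −76(ω_r−ω_c),  ω_r=0, ω_s=1
Stage 2: 24(1−ω_c) = −76(0−ω_c)  ⇒  100ω_c = 24  ⇒  ω_c = 6/25
  ⇒ ω_c²/ω_s² = 6/25
Coupling ω_s² = ω_c¹ ⇒ overall = 17/58 × 6/25 = 51/725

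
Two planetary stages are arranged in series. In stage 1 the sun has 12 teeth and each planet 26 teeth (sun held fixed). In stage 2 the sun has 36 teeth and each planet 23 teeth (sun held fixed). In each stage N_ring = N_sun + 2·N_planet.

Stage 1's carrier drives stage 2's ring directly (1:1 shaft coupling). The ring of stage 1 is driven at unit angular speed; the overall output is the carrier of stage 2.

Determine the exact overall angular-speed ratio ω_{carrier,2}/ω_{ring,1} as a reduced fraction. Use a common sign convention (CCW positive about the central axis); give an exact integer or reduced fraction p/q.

Stage 1: N_ring = 12 + 2·26 = 64
Stage 1: 12(ω_s−ω_c) = −64(ω_r−ω_c),  ω_s=0, ω_r=1
Stage 1: 12(0−ω_c) = −64(1−ω_c)  ⇒  76ω_c = 64  ⇒  ω_c = 16/19
  ⇒ ω_c¹/ω_r¹ = 16/19
Stage 2: N_ring = 36 + 2·23 = 82
Stage 2: 36(ω_s−ω_c) = −82(ω_r−ω_c),  ω_s=0, ω_r=1
Stage 2: 36(0−ω_c) = −82(1−ω_c)  ⇒  118ω_c = 82  ⇒  ω_c = 41/59
  ⇒ ω_c²/ω_r² = 41/59
Coupling ω_r² = ω_c¹ ⇒ overall = 16/19 × 41/59 = 656/1121

656/1121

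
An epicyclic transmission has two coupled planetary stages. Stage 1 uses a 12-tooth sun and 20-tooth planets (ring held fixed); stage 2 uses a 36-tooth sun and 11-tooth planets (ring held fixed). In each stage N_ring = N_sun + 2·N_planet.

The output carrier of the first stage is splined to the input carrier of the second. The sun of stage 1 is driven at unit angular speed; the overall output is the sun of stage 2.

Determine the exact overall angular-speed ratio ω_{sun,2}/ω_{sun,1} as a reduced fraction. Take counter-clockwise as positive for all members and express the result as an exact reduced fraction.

Stage 1: N_ring = 12 + 2·20 = 52
Stage 1: 12(ω_s−ω_c) = −52(ω_r−ω_c),  ω_r=0, ω_s=1
Stage 1: 12(1−ω_c) = −52(0−ω_c)  ⇒  64ω_c = 12  ⇒  ω_c = 3/16
  ⇒ ω_c¹/ω_s¹ = 3/16
Stage 2: N_ring = 36 + 2·11 = 58
Stage 2: 36(ω_s−ω_c) = −58(ω_r−ω_c),  ω_r=0, ω_c=1
Stage 2: ω_s = 1 − (58/36)(0−1) = 47/18
  ⇒ ω_s²/ω_c² = 47/18
Coupling ω_c² = ω_c¹ ⇒ overall = 3/16 × 47/18 = 47/96

47/96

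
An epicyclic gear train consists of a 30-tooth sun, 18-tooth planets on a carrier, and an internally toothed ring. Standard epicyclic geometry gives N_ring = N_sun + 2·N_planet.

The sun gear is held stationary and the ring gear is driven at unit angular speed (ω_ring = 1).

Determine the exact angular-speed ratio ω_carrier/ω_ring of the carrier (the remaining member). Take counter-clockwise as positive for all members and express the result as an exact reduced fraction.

11/16

N_ring = 30 + 2·18 = 66
30(ω_s−ω_c) = −66(ω_r−ω_c),  ω_s=0, ω_r=1
30(0−ω_c) = −66(1−ω_c)  ⇒  96ω_c = 66  ⇒  ω_c = 11/16
ω_c/ω_r = 11/16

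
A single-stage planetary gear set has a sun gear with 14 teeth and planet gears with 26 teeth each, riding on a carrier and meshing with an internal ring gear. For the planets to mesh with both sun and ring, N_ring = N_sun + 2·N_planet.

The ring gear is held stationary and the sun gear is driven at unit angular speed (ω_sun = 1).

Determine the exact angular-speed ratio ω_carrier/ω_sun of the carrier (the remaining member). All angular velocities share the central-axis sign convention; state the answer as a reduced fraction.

N_ring = 14 + 2·26 = 66
14(ω_s−ω_c) = −66(ω_r−ω_c),  ω_r=0, ω_s=1
14(1−ω_c) = −66(0−ω_c)  ⇒  80ω_c = 14  ⇒  ω_c = 7/40
ω_c/ω_s = 7/40

7/40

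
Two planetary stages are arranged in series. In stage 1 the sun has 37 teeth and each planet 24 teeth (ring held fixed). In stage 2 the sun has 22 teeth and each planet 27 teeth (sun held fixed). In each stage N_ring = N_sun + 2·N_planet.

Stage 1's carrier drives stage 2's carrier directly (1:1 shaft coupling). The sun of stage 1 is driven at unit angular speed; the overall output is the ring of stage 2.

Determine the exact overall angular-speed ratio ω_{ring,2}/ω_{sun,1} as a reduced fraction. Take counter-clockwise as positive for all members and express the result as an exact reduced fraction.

1813/4636

Stage 1: N_ring = 37 + 2·24 = 85
Stage 1: 37(ω_s−ω_c) = −85(ω_r−ω_c),  ω_r=0, ω_s=1
Stage 1: 37(1−ω_c) = −85(0−ω_c)  ⇒  122ω_c = 37  ⇒  ω_c = 37/122
  ⇒ ω_c¹/ω_s¹ = 37/122
Stage 2: N_ring = 22 + 2·27 = 76
Stage 2: 22(ω_s−ω_c) = −76(ω_r−ω_c),  ω_s=0, ω_c=1
Stage 2: ω_r = 1 − (22/76)(0−1) = 49/38
  ⇒ ω_r²/ω_c² = 49/38
Coupling ω_c² = ω_c¹ ⇒ overall = 37/122 × 49/38 = 1813/4636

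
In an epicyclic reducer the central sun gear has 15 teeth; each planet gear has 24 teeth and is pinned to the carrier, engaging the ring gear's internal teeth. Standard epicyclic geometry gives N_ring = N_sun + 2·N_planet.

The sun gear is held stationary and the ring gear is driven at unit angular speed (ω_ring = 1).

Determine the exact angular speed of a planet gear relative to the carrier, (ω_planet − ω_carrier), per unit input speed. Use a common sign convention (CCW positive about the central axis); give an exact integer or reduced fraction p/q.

N_ring = 15 + 2·24 = 63
15(ω_s−ω_c) = −63(ω_r−ω_c),  ω_s=0, ω_r=1
15(0−ω_c) = −63(1−ω_c)  ⇒  78ω_c = 63  ⇒  ω_c = 21/26
sun–planet: 15·(0−21/26) = −24·(ω_p−ω_c)  ⇒  ω_p−ω_c = −(15/24)·(-21/26) = 105/208

105/208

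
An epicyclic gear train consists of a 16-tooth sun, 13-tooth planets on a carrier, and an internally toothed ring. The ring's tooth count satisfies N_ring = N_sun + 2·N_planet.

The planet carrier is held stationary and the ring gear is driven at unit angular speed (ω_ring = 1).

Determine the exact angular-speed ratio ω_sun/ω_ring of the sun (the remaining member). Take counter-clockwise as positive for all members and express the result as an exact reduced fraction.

-21/8

N_ring = 16 + 2·13 = 42
16(ω_s−ω_c) = −42(ω_r−ω_c),  ω_c=0, ω_r=1
ω_s = 0 − (42/16)(1−0) = -21/8
ω_s/ω_r = -21/8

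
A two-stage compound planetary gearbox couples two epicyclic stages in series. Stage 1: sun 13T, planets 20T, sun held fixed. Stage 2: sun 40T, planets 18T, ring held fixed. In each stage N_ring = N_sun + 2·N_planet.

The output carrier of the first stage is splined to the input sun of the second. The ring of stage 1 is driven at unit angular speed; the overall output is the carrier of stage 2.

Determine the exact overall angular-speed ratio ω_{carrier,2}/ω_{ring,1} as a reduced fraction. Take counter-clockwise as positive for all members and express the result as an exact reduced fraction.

265/957

Stage 1: N_ring = 13 + 2·20 = 53
Stage 1: 13(ω_s−ω_c) = −53(ω_r−ω_c),  ω_s=0, ω_r=1
Stage 1: 13(0−ω_c) = −53(1−ω_c)  ⇒  66ω_c = 53  ⇒  ω_c = 53/66
  ⇒ ω_c¹/ω_r¹ = 53/66
Stage 2: N_ring = 40 + 2·18 = 76
Stage 2: 40(ω_s−ω_c) = −76(ω_r−ω_c),  ω_r=0, ω_s=1
Stage 2: 40(1−ω_c) = −76(0−ω_c)  ⇒  116ω_c = 40  ⇒  ω_c = 10/29
  ⇒ ω_c²/ω_s² = 10/29
Coupling ω_s² = ω_c¹ ⇒ overall = 53/66 × 10/29 = 265/957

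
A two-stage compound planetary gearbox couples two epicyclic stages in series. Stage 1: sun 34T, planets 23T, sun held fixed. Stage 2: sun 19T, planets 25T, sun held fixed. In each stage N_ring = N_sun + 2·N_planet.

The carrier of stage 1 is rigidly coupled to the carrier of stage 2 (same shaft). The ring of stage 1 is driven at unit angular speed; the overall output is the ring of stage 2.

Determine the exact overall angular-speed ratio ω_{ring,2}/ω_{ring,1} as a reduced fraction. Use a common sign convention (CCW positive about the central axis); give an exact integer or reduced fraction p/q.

3520/3933

Stage 1: N_ring = 34 + 2·23 = 80
Stage 1: 34(ω_s−ω_c) = −80(ω_r−ω_c),  ω_s=0, ω_r=1
Stage 1: 34(0−ω_c) = −80(1−ω_c)  ⇒  114ω_c = 80  ⇒  ω_c = 40/57
  ⇒ ω_c¹/ω_r¹ = 40/57
Stage 2: N_ring = 19 + 2·25 = 69
Stage 2: 19(ω_s−ω_c) = −69(ω_r−ω_c),  ω_s=0, ω_c=1
Stage 2: ω_r = 1 − (19/69)(0−1) = 88/69
  ⇒ ω_r²/ω_c² = 88/69
Coupling ω_c² = ω_c¹ ⇒ overall = 40/57 × 88/69 = 3520/3933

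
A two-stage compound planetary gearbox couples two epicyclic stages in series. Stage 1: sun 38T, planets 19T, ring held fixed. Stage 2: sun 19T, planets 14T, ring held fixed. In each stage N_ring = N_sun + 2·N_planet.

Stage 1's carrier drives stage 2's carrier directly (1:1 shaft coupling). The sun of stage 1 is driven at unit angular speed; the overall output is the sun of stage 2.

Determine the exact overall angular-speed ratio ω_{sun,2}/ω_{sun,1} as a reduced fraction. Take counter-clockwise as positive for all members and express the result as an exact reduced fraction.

Stage 1: N_ring = 38 + 2·19 = 76
Stage 1: 38(ω_s−ω_c) = −76(ω_r−ω_c),  ω_r=0, ω_s=1
Stage 1: 38(1−ω_c) = −76(0−ω_c)  ⇒  114ω_c = 38  ⇒  ω_c = 1/3
  ⇒ ω_c¹/ω_s¹ = 1/3
Stage 2: N_ring = 19 + 2·14 = 47
Stage 2: 19(ω_s−ω_c) = −47(ω_r−ω_c),  ω_r=0, ω_c=1
Stage 2: ω_s = 1 − (47/19)(0−1) = 66/19
  ⇒ ω_s²/ω_c² = 66/19
Coupling ω_c² = ω_c¹ ⇒ overall = 1/3 × 66/19 = 22/19

22/19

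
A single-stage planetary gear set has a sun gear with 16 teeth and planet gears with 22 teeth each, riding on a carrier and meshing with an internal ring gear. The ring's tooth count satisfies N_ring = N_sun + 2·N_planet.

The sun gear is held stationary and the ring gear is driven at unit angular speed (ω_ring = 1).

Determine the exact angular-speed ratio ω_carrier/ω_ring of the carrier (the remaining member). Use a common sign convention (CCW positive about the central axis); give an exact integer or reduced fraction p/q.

N_ring = 16 + 2·22 = 60
16(ω_s−ω_c) = −60(ω_r−ω_c),  ω_s=0, ω_r=1
16(0−ω_c) = −60(1−ω_c)  ⇒  76ω_c = 60  ⇒  ω_c = 15/19
ω_c/ω_r = 15/19

15/19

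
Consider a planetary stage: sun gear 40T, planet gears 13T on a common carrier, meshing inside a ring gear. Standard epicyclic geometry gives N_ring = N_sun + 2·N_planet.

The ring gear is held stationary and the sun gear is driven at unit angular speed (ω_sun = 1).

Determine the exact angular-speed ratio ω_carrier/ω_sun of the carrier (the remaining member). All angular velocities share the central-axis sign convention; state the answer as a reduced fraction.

N_ring = 40 + 2·13 = 66
40(ω_s−ω_c) = −66(ω_r−ω_c),  ω_r=0, ω_s=1
40(1−ω_c) = −66(0−ω_c)  ⇒  106ω_c = 40  ⇒  ω_c = 20/53
ω_c/ω_s = 20/53

20/53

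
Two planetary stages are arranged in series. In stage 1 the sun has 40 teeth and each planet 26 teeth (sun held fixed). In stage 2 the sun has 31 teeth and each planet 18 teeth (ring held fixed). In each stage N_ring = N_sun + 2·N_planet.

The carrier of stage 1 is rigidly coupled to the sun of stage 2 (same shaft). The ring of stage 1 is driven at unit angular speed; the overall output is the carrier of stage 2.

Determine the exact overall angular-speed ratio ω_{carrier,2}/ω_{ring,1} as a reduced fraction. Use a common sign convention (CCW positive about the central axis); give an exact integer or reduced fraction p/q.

Stage 1: N_ring = 40 + 2·26 = 92
Stage 1: 40(ω_s−ω_c) = −92(ω_r−ω_c),  ω_s=0, ω_r=1
Stage 1: 40(0−ω_c) = −92(1−ω_c)  ⇒  132ω_c = 92  ⇒  ω_c = 23/33
  ⇒ ω_c¹/ω_r¹ = 23/33
Stage 2: N_ring = 31 + 2·18 = 67
Stage 2: 31(ω_s−ω_c) = −67(ω_r−ω_c),  ω_r=0, ω_s=1
Stage 2: 31(1−ω_c) = −67(0−ω_c)  ⇒  98ω_c = 31  ⇒  ω_c = 31/98
  ⇒ ω_c²/ω_s² = 31/98
Coupling ω_s² = ω_c¹ ⇒ overall = 23/33 × 31/98 = 713/3234

713/3234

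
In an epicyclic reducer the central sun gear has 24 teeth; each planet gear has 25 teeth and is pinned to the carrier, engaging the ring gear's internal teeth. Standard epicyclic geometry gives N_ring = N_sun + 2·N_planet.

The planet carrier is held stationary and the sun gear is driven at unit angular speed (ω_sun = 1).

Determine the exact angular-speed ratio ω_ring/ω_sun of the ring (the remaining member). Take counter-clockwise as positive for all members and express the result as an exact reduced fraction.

N_ring = 24 + 2·25 = 74
24(ω_s−ω_c) = −74(ω_r−ω_c),  ω_c=0, ω_s=1
ω_r = 0 − (24/74)(1−0) = -12/37
ω_r/ω_s = -12/37

-12/37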